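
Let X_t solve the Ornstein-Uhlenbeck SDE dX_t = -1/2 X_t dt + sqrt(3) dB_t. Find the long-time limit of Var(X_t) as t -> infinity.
lim Var(X_t) = 3

The OU SDE dX = -theta X dt + sigma dB admits the integrating factor exp(theta t): d(exp(theta t) X_t) = sigma exp(theta t) dB_t. Integrating from 0 to t gives X_t = x_0 * exp(-theta t) + sigma * int_0^t exp(-theta (t-s)) dB_s for any initial x_0. The Itô integral has variance (by the Itô isometry) sigma^2 * int_0^t exp(-2 theta (t - s)) ds = sigma^2 * (1 - exp(-2 theta t)) / (2 theta), independent of x_0.
With theta = 1/2, sigma = sqrt(3):
  Var(X_t) = (sqrt(3))^2 * (1 - exp(-2*1/2 t)) / (2 * 1/2) = 3 - 3*exp(-t).
As t -> infinity, exp(-2*1/2 t) -> 0, so the stationary variance is sigma^2 / (2 theta) = 3.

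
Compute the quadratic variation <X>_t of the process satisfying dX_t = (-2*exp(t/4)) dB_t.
<X>_t = 8*exp(t/2) - 8

For an Itô process dX_t = a(t) dt + b(t) dB_t, the quadratic variation is <X>_t = int_0^t b(s)^2 ds (the drift term does not contribute). Here b(s) = -2*exp(s/4), so
  b(s)^2 = 4*exp(s/2).
Integrating from 0 to t:
  <X>_t = int_0^t (4*exp(s/2)) ds = 8*exp(t/2) - 8.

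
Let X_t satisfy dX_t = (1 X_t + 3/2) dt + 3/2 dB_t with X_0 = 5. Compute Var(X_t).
Var(X_t) = 9*exp(2*t)/8 - 9/8

The variance V(t) = Var(X_t) satisfies V'(t) = 2 a V(t) + c^2 with V(0) = 0 (drift coefficient is linear in X, diffusion is constant). With a = 1, c = 3/2, the solution is
  V(t) = (c^2 / (2 a)) * (exp(2 a t) - 1)
       = ((3/2)^2 / (2*1)) * (exp(2 t) - 1)
       = 9*exp(2*t)/8 - 9/8.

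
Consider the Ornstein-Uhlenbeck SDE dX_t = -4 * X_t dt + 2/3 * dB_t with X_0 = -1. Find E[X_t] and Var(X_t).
E[X_t] = -exp(-4*t); Var(X_t) = 1/18 - exp(-8*t)/18

The OU SDE dX = -theta X dt + sigma dB admits the integrating factor exp(theta t): d(exp(theta t) X_t) = sigma exp(theta t) dB_t. Integrating from 0 to t:
  X_t = x_0 * exp(-theta t) + sigma * int_0^t exp(-theta (t-s)) dB_s.
The Itô integral has mean 0 and (by the Itô isometry) variance sigma^2 * int_0^t exp(-2 theta (t - s)) ds = sigma^2 * (1 - exp(-2 theta t)) / (2 theta).
With theta = 4, sigma = 2/3, x_0 = -1:
  E[X_t] = -1 * exp(-4 t) = -exp(-4*t)
  Var(X_t) = (2/3)^2 * (1 - exp(-2*4 t)) / (2 * 4) = 1/18 - exp(-8*t)/18.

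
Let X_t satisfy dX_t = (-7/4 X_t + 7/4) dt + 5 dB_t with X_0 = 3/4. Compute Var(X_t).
Var(X_t) = 50/7 - 50*exp(-7*t/2)/7

The variance V(t) = Var(X_t) satisfies V'(t) = 2 a V(t) + c^2 with V(0) = 0 (drift coefficient is linear in X, diffusion is constant). With a = -7/4, c = 5, the solution is
  V(t) = (c^2 / (2 a)) * (exp(2 a t) - 1)
       = (5^2 / (2*(-7/4))) * (exp((-7/2) t) - 1)
       = 50/7 - 50*exp(-7*t/2)/7.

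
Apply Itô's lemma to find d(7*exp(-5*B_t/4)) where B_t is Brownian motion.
d(7*exp(-5*B_t/4)) = (175*exp(-5*B_t/4)/32) dt + (-35*exp(-5*B_t/4)/4) dB_t

Itô's formula for f(B_t) gives d f(B_t) = f'(B_t) dB_t + (1/2) f''(B_t) dt. Compute derivatives of f(x) = 7*exp(-5*x/4):
  f'(x)  = -35*exp(-5*x/4)/4
  f''(x) = 175*exp(-5*x/4)/16
Substitute x = B_t and multiply the f'' term by 1/2:
  drift     = (1/2) * (175*exp(-5*x/4)/16) evaluated at B_t = 175*exp(-5*B_t/4)/32
  diffusion = (-35*exp(-5*x/4)/4) evaluated at B_t = -35*exp(-5*B_t/4)/4
Therefore d(7*exp(-5*B_t/4)) = (175*exp(-5*B_t/4)/32) dt + (-35*exp(-5*B_t/4)/4) dB_t.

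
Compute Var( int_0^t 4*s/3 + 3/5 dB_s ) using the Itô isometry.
Var = t*(400*t^2 + 540*t + 243)/675

The Itô integral of a deterministic integrand f(s) has mean 0 because each increment f(s) * (B_{s+ds} - B_s) has mean 0. By the Itô isometry:
  Var( int_0^t f(s) dB_s ) = E[ (int_0^t f(s) dB_s)^2 ] = int_0^t f(s)^2 ds.
Here f(s) = 4*s/3 + 3/5, so f(s)^2 = (20*s + 9)^2/225. Integrate:
  int_0^t ((20*s + 9)^2/225) ds = t*(400*t^2 + 540*t + 243)/675.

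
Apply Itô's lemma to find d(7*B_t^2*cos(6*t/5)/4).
d(7*B_t^2*cos(6*t/5)/4) = (-21*B_t^2*sin(6*t/5)/10 + 7*cos(6*t/5)/4) dt + (7*B_t*cos(6*t/5)/2) dB_t

Itô's formula for f(t, x): d f(t, B_t) = (f_t + (1/2) f_xx) dt + f_x dB_t. Compute partials of f(t, x) = 7*x^2*cos(6*t/5)/4:
  f_t(t,x)  = -21*x^2*sin(6*t/5)/10
  f_x(t,x)  = 7*x*cos(6*t/5)/2
  f_xx(t,x) = 7*cos(6*t/5)/2
Assemble drift = f_t + (1/2) f_xx = -21*x^2*sin(6*t/5)/10 + 7*cos(6*t/5)/4 and diffusion = f_x = 7*x*cos(6*t/5)/2. Substituting x = B_t:
  d(7*B_t^2*cos(6*t/5)/4) = (-21*B_t^2*sin(6*t/5)/10 + 7*cos(6*t/5)/4) dt + (7*B_t*cos(6*t/5)/2) dB_t.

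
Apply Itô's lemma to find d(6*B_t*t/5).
d(6*B_t*t/5) = (6*B_t/5) dt + (6*t/5) dB_t

Itô's formula for f(t, x): d f(t, B_t) = (f_t + (1/2) f_xx) dt + f_x dB_t. Compute partials of f(t, x) = 6*t*x/5:
  f_t(t,x)  = 6*x/5
  f_x(t,x)  = 6*t/5
  f_xx(t,x) = 0
Assemble drift = f_t + (1/2) f_xx = 6*x/5 and diffusion = f_x = 6*t/5. Substituting x = B_t:
  d(6*B_t*t/5) = (6*B_t/5) dt + (6*t/5) dB_t.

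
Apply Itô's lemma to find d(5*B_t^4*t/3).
d(5*B_t^4*t/3) = (5*B_t^2*(B_t^2 + 6*t)/3) dt + (20*B_t^3*t/3) dB_t

Itô's formula for f(t, x): d f(t, B_t) = (f_t + (1/2) f_xx) dt + f_x dB_t. Compute partials of f(t, x) = 5*t*x^4/3:
  f_t(t,x)  = 5*x^4/3
  f_x(t,x)  = 20*t*x^3/3
  f_xx(t,x) = 20*t*x^2
Assemble drift = f_t + (1/2) f_xx = 5*x^2*(6*t + x^2)/3 and diffusion = f_x = 20*t*x^3/3. Substituting x = B_t:
  d(5*B_t^4*t/3) = (5*B_t^2*(B_t^2 + 6*t)/3) dt + (20*B_t^3*t/3) dB_t.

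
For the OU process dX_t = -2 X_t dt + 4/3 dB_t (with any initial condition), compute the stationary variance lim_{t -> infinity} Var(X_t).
lim Var(X_t) = 4/9

The OU SDE dX = -theta X dt + sigma dB admits the integrating factor exp(theta t): d(exp(theta t) X_t) = sigma exp(theta t) dB_t. Integrating from 0 to t gives X_t = x_0 * exp(-theta t) + sigma * int_0^t exp(-theta (t-s)) dB_s for any initial x_0. The Itô integral has variance (by the Itô isometry) sigma^2 * int_0^t exp(-2 theta (t - s)) ds = sigma^2 * (1 - exp(-2 theta t)) / (2 theta), independent of x_0.
With theta = 2, sigma = 4/3:
  Var(X_t) = (4/3)^2 * (1 - exp(-2*2 t)) / (2 * 2) = 4/9 - 4*exp(-4*t)/9.
As t -> infinity, exp(-2*2 t) -> 0, so the stationary variance is sigma^2 / (2 theta) = 4/9.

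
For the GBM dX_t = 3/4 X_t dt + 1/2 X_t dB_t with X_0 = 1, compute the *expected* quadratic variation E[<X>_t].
E[<X>_t] = exp(7*t/4)/7 - 1/7

<X>_t = int_0^t ((1/2) * X_s)^2 ds. Taking expectation inside the integral: E[<X>_t] = (1/2)^2 * int_0^t E[X_s^2] ds. For GBM, E[X_s^2] = x_0^2 * exp((2 mu + sigma^2) s). Integrating:
  E[<X>_t] = (1/2)^2 * 1^2 * (exp((2*(3/4) + (1/2)^2) t) - 1) / (2*(3/4) + (1/2)^2)
           = (1/2)^2 * 1^2 * (exp((7/4) t) - 1) / (7/4) = exp(7*t/4)/7 - 1/7.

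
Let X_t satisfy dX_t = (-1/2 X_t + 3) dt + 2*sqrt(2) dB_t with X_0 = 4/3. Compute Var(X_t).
Var(X_t) = 8 - 8*exp(-t)

The variance V(t) = Var(X_t) satisfies V'(t) = 2 a V(t) + c^2 with V(0) = 0 (drift coefficient is linear in X, diffusion is constant). With a = -1/2, c = 2*sqrt(2), the solution is
  V(t) = (c^2 / (2 a)) * (exp(2 a t) - 1)
       = ((2*sqrt(2))^2 / (2*(-1/2))) * (exp((-1) t) - 1)
       = 8 - 8*exp(-t).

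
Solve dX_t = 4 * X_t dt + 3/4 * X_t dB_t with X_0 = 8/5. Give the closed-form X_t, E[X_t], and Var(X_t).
X_t = 8/5 * exp((119/32) t + (3/4) B_t); E[X_t] = 8*exp(4*t)/5; Var(X_t) = 64*(exp(9*t/16) - 1)*exp(8*t)/25

For GBM dX = mu X dt + sigma X dB with X_0 = x_0, apply Itô to Y = log X: dY = (mu - sigma^2/2) dt + sigma dB, so Y_t = log(x_0) + (mu - sigma^2/2) t + sigma B_t and hence X_t = x_0 * exp((mu - sigma^2/2) t + sigma B_t).
With mu = 4, sigma = 3/4, x_0 = 8/5, this gives:
  X_t = 8/5 * exp((119/32) * t + (3/4) * B_t).
Since sigma*B_t ~ Normal(0, sigma^2 t), E[exp(sigma*B_t)] = exp(sigma^2 t / 2); so E[X_t] = x_0 * exp((mu - sigma^2/2) t) * exp(sigma^2 t / 2) = x_0 * exp(mu t) = 8*exp(4*t)/5.
Var(X_t) = E[X_t^2] - (E[X_t])^2 = x_0^2 * exp(2 mu t) * (exp(sigma^2 t) - 1) = 64*(exp(9*t/16) - 1)*exp(8*t)/25.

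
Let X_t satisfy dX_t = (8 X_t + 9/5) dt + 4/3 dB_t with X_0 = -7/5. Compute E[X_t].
E[X_t] = -47*exp(8*t)/40 - 9/40

Taking expectations and using E[dB_t] = 0, the mean m(t) = E[X_t] satisfies the ODE m'(t) = a m(t) + b with m(0) = x_0. With a = 8, b = 9/5, x_0 = -7/5, the solution is
  m(t) = x_0 * exp(a t) + (b/a) * (exp(a t) - 1)
       = (-7/5) * exp(8 t) + ((9/5)/8) * (exp(8 t) - 1)
       = -47*exp(8*t)/40 - 9/40.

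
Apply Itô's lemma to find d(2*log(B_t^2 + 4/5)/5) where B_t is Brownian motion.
d(2*log(B_t^2 + 4/5)/5) = (2*(4 - 5*B_t^2)/(5*B_t^2 + 4)^2) dt + (4*B_t/(5*B_t^2 + 4)) dB_t

Itô's formula for f(B_t) gives d f(B_t) = f'(B_t) dB_t + (1/2) f''(B_t) dt. Compute derivatives of f(x) = 2*log(x^2 + 4/5)/5:
  f'(x)  = 4*x/(5*x^2 + 4)
  f''(x) = 4*(4 - 5*x^2)/(5*x^2 + 4)^2
Substitute x = B_t and multiply the f'' term by 1/2:
  drift     = (1/2) * (4*(4 - 5*x^2)/(5*x^2 + 4)^2) evaluated at B_t = 2*(4 - 5*B_t^2)/(5*B_t^2 + 4)^2
  diffusion = (4*x/(5*x^2 + 4)) evaluated at B_t = 4*B_t/(5*B_t^2 + 4)
Therefore d(2*log(B_t^2 + 4/5)/5) = (2*(4 - 5*B_t^2)/(5*B_t^2 + 4)^2) dt + (4*B_t/(5*B_t^2 + 4)) dB_t.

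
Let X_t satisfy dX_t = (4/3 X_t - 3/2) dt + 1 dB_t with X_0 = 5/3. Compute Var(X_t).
Var(X_t) = 3*exp(8*t/3)/8 - 3/8

The variance V(t) = Var(X_t) satisfies V'(t) = 2 a V(t) + c^2 with V(0) = 0 (drift coefficient is linear in X, diffusion is constant). With a = 4/3, c = 1, the solution is
  V(t) = (c^2 / (2 a)) * (exp(2 a t) - 1)
       = (1^2 / (2*(4/3))) * (exp((8/3) t) - 1)
       = 3*exp(8*t/3)/8 - 3/8.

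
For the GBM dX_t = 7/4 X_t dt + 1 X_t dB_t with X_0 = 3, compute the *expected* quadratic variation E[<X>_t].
E[<X>_t] = 2*exp(9*t/2) - 2

<X>_t = int_0^t (1 * X_s)^2 ds. Taking expectation inside the integral: E[<X>_t] = 1^2 * int_0^t E[X_s^2] ds. For GBM, E[X_s^2] = x_0^2 * exp((2 mu + sigma^2) s). Integrating:
  E[<X>_t] = 1^2 * 3^2 * (exp((2*(7/4) + 1^2) t) - 1) / (2*(7/4) + 1^2)
           = 1^2 * 3^2 * (exp((9/2) t) - 1) / (9/2) = 2*exp(9*t/2) - 2.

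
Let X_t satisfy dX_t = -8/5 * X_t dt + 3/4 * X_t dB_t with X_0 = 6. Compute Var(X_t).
Var(X_t) = (36*exp(9*t/16) - 36)*exp(-16*t/5)

For GBM dX = mu X dt + sigma X dB with X_0 = x_0, apply Itô to Y = log X: dY = (mu - sigma^2/2) dt + sigma dB, so Y_t = log(x_0) + (mu - sigma^2/2) t + sigma B_t and hence X_t = x_0 * exp((mu - sigma^2/2) t + sigma B_t).
With mu = -8/5, sigma = 3/4, x_0 = 6, this gives:
  X_t = 6 * exp((-301/160) * t + (3/4) * B_t).
Since sigma*B_t ~ Normal(0, sigma^2 t), E[exp(sigma*B_t)] = exp(sigma^2 t / 2); so E[X_t] = x_0 * exp((mu - sigma^2/2) t) * exp(sigma^2 t / 2) = x_0 * exp(mu t) = 6*exp(-8*t/5).
Var(X_t) = E[X_t^2] - (E[X_t])^2 = x_0^2 * exp(2 mu t) * (exp(sigma^2 t) - 1) = (36*exp(9*t/16) - 36)*exp(-16*t/5).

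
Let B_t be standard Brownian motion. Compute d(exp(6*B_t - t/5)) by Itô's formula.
d(exp(6*B_t - t/5)) = (89*exp(6*B_t - t/5)/5) dt + (6*exp(6*B_t - t/5)) dB_t

Itô's formula for f(t, x): d f(t, B_t) = (f_t + (1/2) f_xx) dt + f_x dB_t. Compute partials of f(t, x) = exp(-t/5 + 6*x):
  f_t(t,x)  = -exp(-t/5 + 6*x)/5
  f_x(t,x)  = 6*exp(-t/5 + 6*x)
  f_xx(t,x) = 36*exp(-t/5 + 6*x)
Assemble drift = f_t + (1/2) f_xx = 89*exp(-t/5 + 6*x)/5 and diffusion = f_x = 6*exp(-t/5 + 6*x). Substituting x = B_t:
  d(exp(6*B_t - t/5)) = (89*exp(6*B_t - t/5)/5) dt + (6*exp(6*B_t - t/5)) dB_t.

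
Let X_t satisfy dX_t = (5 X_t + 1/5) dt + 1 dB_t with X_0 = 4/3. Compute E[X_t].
E[X_t] = 103*exp(5*t)/75 - 1/25

Taking expectations and using E[dB_t] = 0, the mean m(t) = E[X_t] satisfies the ODE m'(t) = a m(t) + b with m(0) = x_0. With a = 5, b = 1/5, x_0 = 4/3, the solution is
  m(t) = x_0 * exp(a t) + (b/a) * (exp(a t) - 1)
       = (4/3) * exp(5 t) + ((1/5)/5) * (exp(5 t) - 1)
       = 103*exp(5*t)/75 - 1/25.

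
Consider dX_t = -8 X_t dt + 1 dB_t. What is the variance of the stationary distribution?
lim Var(X_t) = 1/16

The OU SDE dX = -theta X dt + sigma dB admits the integrating factor exp(theta t): d(exp(theta t) X_t) = sigma exp(theta t) dB_t. Integrating from 0 to t gives X_t = x_0 * exp(-theta t) + sigma * int_0^t exp(-theta (t-s)) dB_s for any initial x_0. The Itô integral has variance (by the Itô isometry) sigma^2 * int_0^t exp(-2 theta (t - s)) ds = sigma^2 * (1 - exp(-2 theta t)) / (2 theta), independent of x_0.
With theta = 8, sigma = 1:
  Var(X_t) = (1)^2 * (1 - exp(-2*8 t)) / (2 * 8) = 1/16 - exp(-16*t)/16.
As t -> infinity, exp(-2*8 t) -> 0, so the stationary variance is sigma^2 / (2 theta) = 1/16.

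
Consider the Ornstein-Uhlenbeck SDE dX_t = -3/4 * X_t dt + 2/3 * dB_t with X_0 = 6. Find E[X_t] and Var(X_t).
E[X_t] = 6*exp(-3*t/4); Var(X_t) = 8/27 - 8*exp(-3*t/2)/27

The OU SDE dX = -theta X dt + sigma dB admits the integrating factor exp(theta t): d(exp(theta t) X_t) = sigma exp(theta t) dB_t. Integrating from 0 to t:
  X_t = x_0 * exp(-theta t) + sigma * int_0^t exp(-theta (t-s)) dB_s.
The Itô integral has mean 0 and (by the Itô isometry) variance sigma^2 * int_0^t exp(-2 theta (t - s)) ds = sigma^2 * (1 - exp(-2 theta t)) / (2 theta).
With theta = 3/4, sigma = 2/3, x_0 = 6:
  E[X_t] = 6 * exp(-3/4 t) = 6*exp(-3*t/4)
  Var(X_t) = (2/3)^2 * (1 - exp(-2*3/4 t)) / (2 * 3/4) = 8/27 - 8*exp(-3*t/2)/27.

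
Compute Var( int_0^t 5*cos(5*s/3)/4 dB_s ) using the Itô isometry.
Var = 25*t/32 + 15*sin(10*t/3)/64

The Itô integral of a deterministic integrand f(s) has mean 0 because each increment f(s) * (B_{s+ds} - B_s) has mean 0. By the Itô isometry:
  Var( int_0^t f(s) dB_s ) = E[ (int_0^t f(s) dB_s)^2 ] = int_0^t f(s)^2 ds.
Here f(s) = 5*cos(5*s/3)/4, so f(s)^2 = 25*cos(5*s/3)^2/16. Integrate:
  int_0^t (25*cos(5*s/3)^2/16) ds = 25*t/32 + 15*sin(10*t/3)/64.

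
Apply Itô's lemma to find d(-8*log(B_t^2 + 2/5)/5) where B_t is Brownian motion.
d(-8*log(B_t^2 + 2/5)/5) = (8*(5*B_t^2 - 2)/(5*B_t^2 + 2)^2) dt + (-16*B_t/(5*B_t^2 + 2)) dB_t

Itô's formula for f(B_t) gives d f(B_t) = f'(B_t) dB_t + (1/2) f''(B_t) dt. Compute derivatives of f(x) = -8*log(x^2 + 2/5)/5:
  f'(x)  = -16*x/(5*x^2 + 2)
  f''(x) = 16*(5*x^2 - 2)/(5*x^2 + 2)^2
Substitute x = B_t and multiply the f'' term by 1/2:
  drift     = (1/2) * (16*(5*x^2 - 2)/(5*x^2 + 2)^2) evaluated at B_t = 8*(5*B_t^2 - 2)/(5*B_t^2 + 2)^2
  diffusion = (-16*x/(5*x^2 + 2)) evaluated at B_t = -16*B_t/(5*B_t^2 + 2)
Therefore d(-8*log(B_t^2 + 2/5)/5) = (8*(5*B_t^2 - 2)/(5*B_t^2 + 2)^2) dt + (-16*B_t/(5*B_t^2 + 2)) dB_t.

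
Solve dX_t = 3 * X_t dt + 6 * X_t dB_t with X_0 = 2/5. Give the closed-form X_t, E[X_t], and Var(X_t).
X_t = 2/5 * exp((-15) t + (6) B_t); E[X_t] = 2*exp(3*t)/5; Var(X_t) = 4*(exp(36*t) - 1)*exp(6*t)/25

For GBM dX = mu X dt + sigma X dB with X_0 = x_0, apply Itô to Y = log X: dY = (mu - sigma^2/2) dt + sigma dB, so Y_t = log(x_0) + (mu - sigma^2/2) t + sigma B_t and hence X_t = x_0 * exp((mu - sigma^2/2) t + sigma B_t).
With mu = 3, sigma = 6, x_0 = 2/5, this gives:
  X_t = 2/5 * exp((-15) * t + (6) * B_t).
Since sigma*B_t ~ Normal(0, sigma^2 t), E[exp(sigma*B_t)] = exp(sigma^2 t / 2); so E[X_t] = x_0 * exp((mu - sigma^2/2) t) * exp(sigma^2 t / 2) = x_0 * exp(mu t) = 2*exp(3*t)/5.
Var(X_t) = E[X_t^2] - (E[X_t])^2 = x_0^2 * exp(2 mu t) * (exp(sigma^2 t) - 1) = 4*(exp(36*t) - 1)*exp(6*t)/25.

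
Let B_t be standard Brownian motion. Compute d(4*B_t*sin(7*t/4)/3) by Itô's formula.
d(4*B_t*sin(7*t/4)/3) = (7*B_t*cos(7*t/4)/3) dt + (4*sin(7*t/4)/3) dB_t

Itô's formula for f(t, x): d f(t, B_t) = (f_t + (1/2) f_xx) dt + f_x dB_t. Compute partials of f(t, x) = 4*x*sin(7*t/4)/3:
  f_t(t,x)  = 7*x*cos(7*t/4)/3
  f_x(t,x)  = 4*sin(7*t/4)/3
  f_xx(t,x) = 0
Assemble drift = f_t + (1/2) f_xx = 7*x*cos(7*t/4)/3 and diffusion = f_x = 4*sin(7*t/4)/3. Substituting x = B_t:
  d(4*B_t*sin(7*t/4)/3) = (7*B_t*cos(7*t/4)/3) dt + (4*sin(7*t/4)/3) dB_t.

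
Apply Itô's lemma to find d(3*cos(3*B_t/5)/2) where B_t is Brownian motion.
d(3*cos(3*B_t/5)/2) = (-27*cos(3*B_t/5)/100) dt + (-9*sin(3*B_t/5)/10) dB_t

Itô's formula for f(B_t) gives d f(B_t) = f'(B_t) dB_t + (1/2) f''(B_t) dt. Compute derivatives of f(x) = 3*cos(3*x/5)/2:
  f'(x)  = -9*sin(3*x/5)/10
  f''(x) = -27*cos(3*x/5)/50
Substitute x = B_t and multiply the f'' term by 1/2:
  drift     = (1/2) * (-27*cos(3*x/5)/50) evaluated at B_t = -27*cos(3*B_t/5)/100
  diffusion = (-9*sin(3*x/5)/10) evaluated at B_t = -9*sin(3*B_t/5)/10
Therefore d(3*cos(3*B_t/5)/2) = (-27*cos(3*B_t/5)/100) dt + (-9*sin(3*B_t/5)/10) dB_t.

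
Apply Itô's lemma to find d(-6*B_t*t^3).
d(-6*B_t*t^3) = (-18*B_t*t^2) dt + (-6*t^3) dB_t

Itô's formula for f(t, x): d f(t, B_t) = (f_t + (1/2) f_xx) dt + f_x dB_t. Compute partials of f(t, x) = -6*t^3*x:
  f_t(t,x)  = -18*t^2*x
  f_x(t,x)  = -6*t^3
  f_xx(t,x) = 0
Assemble drift = f_t + (1/2) f_xx = -18*t^2*x and diffusion = f_x = -6*t^3. Substituting x = B_t:
  d(-6*B_t*t^3) = (-18*B_t*t^2) dt + (-6*t^3) dB_t.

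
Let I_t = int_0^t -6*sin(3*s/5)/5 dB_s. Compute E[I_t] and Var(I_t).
E[I_t] = 0; Var(I_t) = 18*t/25 - 3*sin(6*t/5)/5

The Itô integral of a deterministic integrand f(s) has mean 0 because each increment f(s) * (B_{s+ds} - B_s) has mean 0. By the Itô isometry:
  Var( int_0^t f(s) dB_s ) = E[ (int_0^t f(s) dB_s)^2 ] = int_0^t f(s)^2 ds.
Here f(s) = -6*sin(3*s/5)/5, so f(s)^2 = 36*sin(3*s/5)^2/25. Integrate:
  int_0^t (36*sin(3*s/5)^2/25) ds = 18*t/25 - 3*sin(6*t/5)/5.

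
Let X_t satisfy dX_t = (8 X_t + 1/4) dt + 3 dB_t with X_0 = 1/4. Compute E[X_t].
E[X_t] = 9*exp(8*t)/32 - 1/32

Taking expectations and using E[dB_t] = 0, the mean m(t) = E[X_t] satisfies the ODE m'(t) = a m(t) + b with m(0) = x_0. With a = 8, b = 1/4, x_0 = 1/4, the solution is
  m(t) = x_0 * exp(a t) + (b/a) * (exp(a t) - 1)
       = (1/4) * exp(8 t) + ((1/4)/8) * (exp(8 t) - 1)
       = 9*exp(8*t)/32 - 1/32.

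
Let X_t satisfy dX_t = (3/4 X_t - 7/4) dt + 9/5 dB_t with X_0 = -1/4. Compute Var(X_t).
Var(X_t) = 54*exp(3*t/2)/25 - 54/25

The variance V(t) = Var(X_t) satisfies V'(t) = 2 a V(t) + c^2 with V(0) = 0 (drift coefficient is linear in X, diffusion is constant). With a = 3/4, c = 9/5, the solution is
  V(t) = (c^2 / (2 a)) * (exp(2 a t) - 1)
       = ((9/5)^2 / (2*(3/4))) * (exp((3/2) t) - 1)
       = 54*exp(3*t/2)/25 - 54/25.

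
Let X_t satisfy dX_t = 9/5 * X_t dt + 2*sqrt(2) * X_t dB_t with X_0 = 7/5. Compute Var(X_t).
Var(X_t) = 49*(exp(8*t) - 1)*exp(18*t/5)/25

For GBM dX = mu X dt + sigma X dB with X_0 = x_0, apply Itô to Y = log X: dY = (mu - sigma^2/2) dt + sigma dB, so Y_t = log(x_0) + (mu - sigma^2/2) t + sigma B_t and hence X_t = x_0 * exp((mu - sigma^2/2) t + sigma B_t).
With mu = 9/5, sigma = 2*sqrt(2), x_0 = 7/5, this gives:
  X_t = 7/5 * exp((-11/5) * t + (2*sqrt(2)) * B_t).
Since sigma*B_t ~ Normal(0, sigma^2 t), E[exp(sigma*B_t)] = exp(sigma^2 t / 2); so E[X_t] = x_0 * exp((mu - sigma^2/2) t) * exp(sigma^2 t / 2) = x_0 * exp(mu t) = 7*exp(9*t/5)/5.
Var(X_t) = E[X_t^2] - (E[X_t])^2 = x_0^2 * exp(2 mu t) * (exp(sigma^2 t) - 1) = 49*(exp(8*t) - 1)*exp(18*t/5)/25.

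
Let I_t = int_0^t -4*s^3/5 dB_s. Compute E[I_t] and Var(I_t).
E[I_t] = 0; Var(I_t) = 16*t^7/175

The Itô integral of a deterministic integrand f(s) has mean 0 because each increment f(s) * (B_{s+ds} - B_s) has mean 0. By the Itô isometry:
  Var( int_0^t f(s) dB_s ) = E[ (int_0^t f(s) dB_s)^2 ] = int_0^t f(s)^2 ds.
Here f(s) = -4*s^3/5, so f(s)^2 = 16*s^6/25. Integrate:
  int_0^t (16*s^6/25) ds = 16*t^7/175.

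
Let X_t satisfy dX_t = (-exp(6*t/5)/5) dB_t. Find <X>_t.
<X>_t = exp(12*t/5)/60 - 1/60

For an Itô process dX_t = a(t) dt + b(t) dB_t, the quadratic variation is <X>_t = int_0^t b(s)^2 ds (the drift term does not contribute). Here b(s) = -exp(6*s/5)/5, so
  b(s)^2 = exp(12*s/5)/25.
Integrating from 0 to t:
  <X>_t = int_0^t (exp(12*s/5)/25) ds = exp(12*t/5)/60 - 1/60.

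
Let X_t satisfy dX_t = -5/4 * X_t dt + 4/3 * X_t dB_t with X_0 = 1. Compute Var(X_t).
Var(X_t) = (exp(16*t/9) - 1)*exp(-5*t/2)

For GBM dX = mu X dt + sigma X dB with X_0 = x_0, apply Itô to Y = log X: dY = (mu - sigma^2/2) dt + sigma dB, so Y_t = log(x_0) + (mu - sigma^2/2) t + sigma B_t and hence X_t = x_0 * exp((mu - sigma^2/2) t + sigma B_t).
With mu = -5/4, sigma = 4/3, x_0 = 1, this gives:
  X_t = 1 * exp((-77/36) * t + (4/3) * B_t).
Since sigma*B_t ~ Normal(0, sigma^2 t), E[exp(sigma*B_t)] = exp(sigma^2 t / 2); so E[X_t] = x_0 * exp((mu - sigma^2/2) t) * exp(sigma^2 t / 2) = x_0 * exp(mu t) = exp(-5*t/4).
Var(X_t) = E[X_t^2] - (E[X_t])^2 = x_0^2 * exp(2 mu t) * (exp(sigma^2 t) - 1) = (exp(16*t/9) - 1)*exp(-5*t/2).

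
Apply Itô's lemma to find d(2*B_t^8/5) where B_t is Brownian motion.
d(2*B_t^8/5) = (56*B_t^6/5) dt + (16*B_t^7/5) dB_t

Itô's formula for f(B_t) gives d f(B_t) = f'(B_t) dB_t + (1/2) f''(B_t) dt. Compute derivatives of f(x) = 2*x^8/5:
  f'(x)  = 16*x^7/5
  f''(x) = 112*x^6/5
Substitute x = B_t and multiply the f'' term by 1/2:
  drift     = (1/2) * (112*x^6/5) evaluated at B_t = 56*B_t^6/5
  diffusion = (16*x^7/5) evaluated at B_t = 16*B_t^7/5
Therefore d(2*B_t^8/5) = (56*B_t^6/5) dt + (16*B_t^7/5) dB_t.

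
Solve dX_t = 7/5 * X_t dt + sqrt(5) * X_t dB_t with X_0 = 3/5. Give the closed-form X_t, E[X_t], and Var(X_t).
X_t = 3/5 * exp((-11/10) t + (sqrt(5)) B_t); E[X_t] = 3*exp(7*t/5)/5; Var(X_t) = 9*(exp(5*t) - 1)*exp(14*t/5)/25

For GBM dX = mu X dt + sigma X dB with X_0 = x_0, apply Itô to Y = log X: dY = (mu - sigma^2/2) dt + sigma dB, so Y_t = log(x_0) + (mu - sigma^2/2) t + sigma B_t and hence X_t = x_0 * exp((mu - sigma^2/2) t + sigma B_t).
With mu = 7/5, sigma = sqrt(5), x_0 = 3/5, this gives:
  X_t = 3/5 * exp((-11/10) * t + (sqrt(5)) * B_t).
Since sigma*B_t ~ Normal(0, sigma^2 t), E[exp(sigma*B_t)] = exp(sigma^2 t / 2); so E[X_t] = x_0 * exp((mu - sigma^2/2) t) * exp(sigma^2 t / 2) = x_0 * exp(mu t) = 3*exp(7*t/5)/5.
Var(X_t) = E[X_t^2] - (E[X_t])^2 = x_0^2 * exp(2 mu t) * (exp(sigma^2 t) - 1) = 9*(exp(5*t) - 1)*exp(14*t/5)/25.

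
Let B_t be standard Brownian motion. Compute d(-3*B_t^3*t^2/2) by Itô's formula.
d(-3*B_t^3*t^2/2) = (3*B_t*t*(-2*B_t^2 - 3*t)/2) dt + (-9*B_t^2*t^2/2) dB_t

Itô's formula for f(t, x): d f(t, B_t) = (f_t + (1/2) f_xx) dt + f_x dB_t. Compute partials of f(t, x) = -3*t^2*x^3/2:
  f_t(t,x)  = -3*t*x^3
  f_x(t,x)  = -9*t^2*x^2/2
  f_xx(t,x) = -9*t^2*x
Assemble drift = f_t + (1/2) f_xx = 3*t*x*(-3*t - 2*x^2)/2 and diffusion = f_x = -9*t^2*x^2/2. Substituting x = B_t:
  d(-3*B_t^3*t^2/2) = (3*B_t*t*(-2*B_t^2 - 3*t)/2) dt + (-9*B_t^2*t^2/2) dB_t.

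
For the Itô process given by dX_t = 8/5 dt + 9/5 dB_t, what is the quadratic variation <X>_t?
<X>_t = 81*t/25

For an Itô process dX_t = a(t) dt + b(t) dB_t, the quadratic variation is <X>_t = int_0^t b(s)^2 ds (the drift term does not contribute). Here b(s) = 9/5, so
  b(s)^2 = 81/25.
Integrating from 0 to t:
  <X>_t = int_0^t (81/25) ds = 81*t/25.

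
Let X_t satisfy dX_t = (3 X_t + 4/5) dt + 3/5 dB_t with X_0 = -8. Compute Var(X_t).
Var(X_t) = 3*exp(6*t)/50 - 3/50

The variance V(t) = Var(X_t) satisfies V'(t) = 2 a V(t) + c^2 with V(0) = 0 (drift coefficient is linear in X, diffusion is constant). With a = 3, c = 3/5, the solution is
  V(t) = (c^2 / (2 a)) * (exp(2 a t) - 1)
       = ((3/5)^2 / (2*3)) * (exp(6 t) - 1)
       = 3*exp(6*t)/50 - 3/50.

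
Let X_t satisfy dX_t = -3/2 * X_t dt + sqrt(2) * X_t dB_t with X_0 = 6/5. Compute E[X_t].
E[X_t] = 6*exp(-3*t/2)/5

For GBM dX = mu X dt + sigma X dB with X_0 = x_0, apply Itô to Y = log X: dY = (mu - sigma^2/2) dt + sigma dB, so Y_t = log(x_0) + (mu - sigma^2/2) t + sigma B_t and hence X_t = x_0 * exp((mu - sigma^2/2) t + sigma B_t).
With mu = -3/2, sigma = sqrt(2), x_0 = 6/5, this gives:
  X_t = 6/5 * exp((-5/2) * t + (sqrt(2)) * B_t).
Since sigma*B_t ~ Normal(0, sigma^2 t), E[exp(sigma*B_t)] = exp(sigma^2 t / 2); so E[X_t] = x_0 * exp((mu - sigma^2/2) t) * exp(sigma^2 t / 2) = x_0 * exp(mu t) = 6*exp(-3*t/2)/5.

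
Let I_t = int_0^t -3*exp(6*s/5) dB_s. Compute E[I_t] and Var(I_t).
E[I_t] = 0; Var(I_t) = 15*exp(12*t/5)/4 - 15/4

The Itô integral of a deterministic integrand f(s) has mean 0 because each increment f(s) * (B_{s+ds} - B_s) has mean 0. By the Itô isometry:
  Var( int_0^t f(s) dB_s ) = E[ (int_0^t f(s) dB_s)^2 ] = int_0^t f(s)^2 ds.
Here f(s) = -3*exp(6*s/5), so f(s)^2 = 9*exp(12*s/5). Integrate:
  int_0^t (9*exp(12*s/5)) ds = 15*exp(12*t/5)/4 - 15/4.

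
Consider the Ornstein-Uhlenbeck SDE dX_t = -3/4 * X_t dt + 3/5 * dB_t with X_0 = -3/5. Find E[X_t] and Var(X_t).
E[X_t] = -3*exp(-3*t/4)/5; Var(X_t) = 6/25 - 6*exp(-3*t/2)/25

The OU SDE dX = -theta X dt + sigma dB admits the integrating factor exp(theta t): d(exp(theta t) X_t) = sigma exp(theta t) dB_t. Integrating from 0 to t:
  X_t = x_0 * exp(-theta t) + sigma * int_0^t exp(-theta (t-s)) dB_s.
The Itô integral has mean 0 and (by the Itô isometry) variance sigma^2 * int_0^t exp(-2 theta (t - s)) ds = sigma^2 * (1 - exp(-2 theta t)) / (2 theta).
With theta = 3/4, sigma = 3/5, x_0 = -3/5:
  E[X_t] = -3/5 * exp(-3/4 t) = -3*exp(-3*t/4)/5
  Var(X_t) = (3/5)^2 * (1 - exp(-2*3/4 t)) / (2 * 3/4) = 6/25 - 6*exp(-3*t/2)/25.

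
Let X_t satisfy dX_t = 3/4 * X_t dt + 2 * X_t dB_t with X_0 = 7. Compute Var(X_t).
Var(X_t) = 49*(exp(4*t) - 1)*exp(3*t/2)

For GBM dX = mu X dt + sigma X dB with X_0 = x_0, apply Itô to Y = log X: dY = (mu - sigma^2/2) dt + sigma dB, so Y_t = log(x_0) + (mu - sigma^2/2) t + sigma B_t and hence X_t = x_0 * exp((mu - sigma^2/2) t + sigma B_t).
With mu = 3/4, sigma = 2, x_0 = 7, this gives:
  X_t = 7 * exp((-5/4) * t + (2) * B_t).
Since sigma*B_t ~ Normal(0, sigma^2 t), E[exp(sigma*B_t)] = exp(sigma^2 t / 2); so E[X_t] = x_0 * exp((mu - sigma^2/2) t) * exp(sigma^2 t / 2) = x_0 * exp(mu t) = 7*exp(3*t/4).
Var(X_t) = E[X_t^2] - (E[X_t])^2 = x_0^2 * exp(2 mu t) * (exp(sigma^2 t) - 1) = 49*(exp(4*t) - 1)*exp(3*t/2).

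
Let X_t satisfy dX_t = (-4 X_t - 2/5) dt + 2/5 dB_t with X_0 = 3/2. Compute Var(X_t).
Var(X_t) = 1/50 - exp(-8*t)/50

The variance V(t) = Var(X_t) satisfies V'(t) = 2 a V(t) + c^2 with V(0) = 0 (drift coefficient is linear in X, diffusion is constant). With a = -4, c = 2/5, the solution is
  V(t) = (c^2 / (2 a)) * (exp(2 a t) - 1)
       = ((2/5)^2 / (2*(-4))) * (exp((-8) t) - 1)
       = 1/50 - exp(-8*t)/50.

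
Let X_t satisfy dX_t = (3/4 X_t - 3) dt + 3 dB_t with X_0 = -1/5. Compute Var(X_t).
Var(X_t) = 6*exp(3*t/2) - 6

The variance V(t) = Var(X_t) satisfies V'(t) = 2 a V(t) + c^2 with V(0) = 0 (drift coefficient is linear in X, diffusion is constant). With a = 3/4, c = 3, the solution is
  V(t) = (c^2 / (2 a)) * (exp(2 a t) - 1)
       = (3^2 / (2*(3/4))) * (exp((3/2) t) - 1)
       = 6*exp(3*t/2) - 6.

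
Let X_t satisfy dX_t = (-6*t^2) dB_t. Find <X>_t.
<X>_t = 36*t^5/5

For an Itô process dX_t = a(t) dt + b(t) dB_t, the quadratic variation is <X>_t = int_0^t b(s)^2 ds (the drift term does not contribute). Here b(s) = -6*s^2, so
  b(s)^2 = 36*s^4.
Integrating from 0 to t:
  <X>_t = int_0^t (36*s^4) ds = 36*t^5/5.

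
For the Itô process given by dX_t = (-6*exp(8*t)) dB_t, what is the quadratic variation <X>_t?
<X>_t = 9*exp(16*t)/4 - 9/4

For an Itô process dX_t = a(t) dt + b(t) dB_t, the quadratic variation is <X>_t = int_0^t b(s)^2 ds (the drift term does not contribute). Here b(s) = -6*exp(8*s), so
  b(s)^2 = 36*exp(16*s).
Integrating from 0 to t:
  <X>_t = int_0^t (36*exp(16*s)) ds = 9*exp(16*t)/4 - 9/4.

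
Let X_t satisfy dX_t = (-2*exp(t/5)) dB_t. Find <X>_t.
<X>_t = 10*exp(2*t/5) - 10

For an Itô process dX_t = a(t) dt + b(t) dB_t, the quadratic variation is <X>_t = int_0^t b(s)^2 ds (the drift term does not contribute). Here b(s) = -2*exp(s/5), so
  b(s)^2 = 4*exp(2*s/5).
Integrating from 0 to t:
  <X>_t = int_0^t (4*exp(2*s/5)) ds = 10*exp(2*t/5) - 10.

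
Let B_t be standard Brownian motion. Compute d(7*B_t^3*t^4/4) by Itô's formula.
d(7*B_t^3*t^4/4) = (7*B_t*t^3*(4*B_t^2 + 3*t)/4) dt + (21*B_t^2*t^4/4) dB_t

Itô's formula for f(t, x): d f(t, B_t) = (f_t + (1/2) f_xx) dt + f_x dB_t. Compute partials of f(t, x) = 7*t^4*x^3/4:
  f_t(t,x)  = 7*t^3*x^3
  f_x(t,x)  = 21*t^4*x^2/4
  f_xx(t,x) = 21*t^4*x/2
Assemble drift = f_t + (1/2) f_xx = 7*t^3*x*(3*t + 4*x^2)/4 and diffusion = f_x = 21*t^4*x^2/4. Substituting x = B_t:
  d(7*B_t^3*t^4/4) = (7*B_t*t^3*(4*B_t^2 + 3*t)/4) dt + (21*B_t^2*t^4/4) dB_t.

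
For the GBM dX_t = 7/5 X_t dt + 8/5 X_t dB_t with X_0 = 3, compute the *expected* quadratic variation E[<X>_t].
E[<X>_t] = 288*exp(134*t/25)/67 - 288/67

<X>_t = int_0^t ((8/5) * X_s)^2 ds. Taking expectation inside the integral: E[<X>_t] = (8/5)^2 * int_0^t E[X_s^2] ds. For GBM, E[X_s^2] = x_0^2 * exp((2 mu + sigma^2) s). Integrating:
  E[<X>_t] = (8/5)^2 * 3^2 * (exp((2*(7/5) + (8/5)^2) t) - 1) / (2*(7/5) + (8/5)^2)
           = (8/5)^2 * 3^2 * (exp((134/25) t) - 1) / (134/25) = 288*exp(134*t/25)/67 - 288/67.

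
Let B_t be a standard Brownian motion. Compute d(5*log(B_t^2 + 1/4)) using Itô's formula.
d(5*log(B_t^2 + 1/4)) = (20*(1 - 4*B_t^2)/(4*B_t^2 + 1)^2) dt + (40*B_t/(4*B_t^2 + 1)) dB_t

Itô's formula for f(B_t) gives d f(B_t) = f'(B_t) dB_t + (1/2) f''(B_t) dt. Compute derivatives of f(x) = 5*log(x^2 + 1/4):
  f'(x)  = 40*x/(4*x^2 + 1)
  f''(x) = 40*(1 - 4*x^2)/(4*x^2 + 1)^2
Substitute x = B_t and multiply the f'' term by 1/2:
  drift     = (1/2) * (40*(1 - 4*x^2)/(4*x^2 + 1)^2) evaluated at B_t = 20*(1 - 4*B_t^2)/(4*B_t^2 + 1)^2
  diffusion = (40*x/(4*x^2 + 1)) evaluated at B_t = 40*B_t/(4*B_t^2 + 1)
Therefore d(5*log(B_t^2 + 1/4)) = (20*(1 - 4*B_t^2)/(4*B_t^2 + 1)^2) dt + (40*B_t/(4*B_t^2 + 1)) dB_t.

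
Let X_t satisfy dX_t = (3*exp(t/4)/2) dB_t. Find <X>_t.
<X>_t = 9*exp(t/2)/2 - 9/2

For an Itô process dX_t = a(t) dt + b(t) dB_t, the quadratic variation is <X>_t = int_0^t b(s)^2 ds (the drift term does not contribute). Here b(s) = 3*exp(s/4)/2, so
  b(s)^2 = 9*exp(s/2)/4.
Integrating from 0 to t:
  <X>_t = int_0^t (9*exp(s/2)/4) ds = 9*exp(t/2)/2 - 9/2.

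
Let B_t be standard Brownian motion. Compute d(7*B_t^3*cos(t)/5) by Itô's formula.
d(7*B_t^3*cos(t)/5) = (7*B_t*(-B_t^2*sin(t) + 3*cos(t))/5) dt + (21*B_t^2*cos(t)/5) dB_t

Itô's formula for f(t, x): d f(t, B_t) = (f_t + (1/2) f_xx) dt + f_x dB_t. Compute partials of f(t, x) = 7*x^3*cos(t)/5:
  f_t(t,x)  = -7*x^3*sin(t)/5
  f_x(t,x)  = 21*x^2*cos(t)/5
  f_xx(t,x) = 42*x*cos(t)/5
Assemble drift = f_t + (1/2) f_xx = 7*x*(-x^2*sin(t) + 3*cos(t))/5 and diffusion = f_x = 21*x^2*cos(t)/5. Substituting x = B_t:
  d(7*B_t^3*cos(t)/5) = (7*B_t*(-B_t^2*sin(t) + 3*cos(t))/5) dt + (21*B_t^2*cos(t)/5) dB_t.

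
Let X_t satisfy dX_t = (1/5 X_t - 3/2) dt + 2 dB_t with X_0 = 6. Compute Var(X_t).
Var(X_t) = 10*exp(2*t/5) - 10

The variance V(t) = Var(X_t) satisfies V'(t) = 2 a V(t) + c^2 with V(0) = 0 (drift coefficient is linear in X, diffusion is constant). With a = 1/5, c = 2, the solution is
  V(t) = (c^2 / (2 a)) * (exp(2 a t) - 1)
       = (2^2 / (2*(1/5))) * (exp((2/5) t) - 1)
       = 10*exp(2*t/5) - 10.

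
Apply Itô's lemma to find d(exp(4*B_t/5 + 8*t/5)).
d(exp(4*B_t/5 + 8*t/5)) = (48*exp(4*B_t/5 + 8*t/5)/25) dt + (4*exp(4*B_t/5 + 8*t/5)/5) dB_t

Itô's formula for f(t, x): d f(t, B_t) = (f_t + (1/2) f_xx) dt + f_x dB_t. Compute partials of f(t, x) = exp(8*t/5 + 4*x/5):
  f_t(t,x)  = 8*exp(8*t/5 + 4*x/5)/5
  f_x(t,x)  = 4*exp(8*t/5 + 4*x/5)/5
  f_xx(t,x) = 16*exp(8*t/5 + 4*x/5)/25
Assemble drift = f_t + (1/2) f_xx = 48*exp(8*t/5 + 4*x/5)/25 and diffusion = f_x = 4*exp(8*t/5 + 4*x/5)/5. Substituting x = B_t:
  d(exp(4*B_t/5 + 8*t/5)) = (48*exp(4*B_t/5 + 8*t/5)/25) dt + (4*exp(4*B_t/5 + 8*t/5)/5) dB_t.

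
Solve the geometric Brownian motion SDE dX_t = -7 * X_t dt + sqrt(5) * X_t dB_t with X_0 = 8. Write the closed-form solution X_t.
X_t = 8 * exp((-19/2) * t + (sqrt(5)) * B_t)

For GBM dX = mu X dt + sigma X dB with X_0 = x_0, apply Itô to Y = log X: dY = (mu - sigma^2/2) dt + sigma dB, so Y_t = log(x_0) + (mu - sigma^2/2) t + sigma B_t and hence X_t = x_0 * exp((mu - sigma^2/2) t + sigma B_t).
With mu = -7, sigma = sqrt(5), x_0 = 8, this gives:
  X_t = 8 * exp((-19/2) * t + (sqrt(5)) * B_t).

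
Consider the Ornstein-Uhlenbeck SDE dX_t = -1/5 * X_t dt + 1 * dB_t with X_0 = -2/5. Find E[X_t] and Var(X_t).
E[X_t] = -2*exp(-t/5)/5; Var(X_t) = 5/2 - 5*exp(-2*t/5)/2

The OU SDE dX = -theta X dt + sigma dB admits the integrating factor exp(theta t): d(exp(theta t) X_t) = sigma exp(theta t) dB_t. Integrating from 0 to t:
  X_t = x_0 * exp(-theta t) + sigma * int_0^t exp(-theta (t-s)) dB_s.
The Itô integral has mean 0 and (by the Itô isometry) variance sigma^2 * int_0^t exp(-2 theta (t - s)) ds = sigma^2 * (1 - exp(-2 theta t)) / (2 theta).
With theta = 1/5, sigma = 1, x_0 = -2/5:
  E[X_t] = -2/5 * exp(-1/5 t) = -2*exp(-t/5)/5
  Var(X_t) = (1)^2 * (1 - exp(-2*1/5 t)) / (2 * 1/5) = 5/2 - 5*exp(-2*t/5)/2.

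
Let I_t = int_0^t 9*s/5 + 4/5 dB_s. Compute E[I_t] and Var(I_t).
E[I_t] = 0; Var(I_t) = t*(27*t^2 + 36*t + 16)/25

The Itô integral of a deterministic integrand f(s) has mean 0 because each increment f(s) * (B_{s+ds} - B_s) has mean 0. By the Itô isometry:
  Var( int_0^t f(s) dB_s ) = E[ (int_0^t f(s) dB_s)^2 ] = int_0^t f(s)^2 ds.
Here f(s) = 9*s/5 + 4/5, so f(s)^2 = (9*s + 4)^2/25. Integrate:
  int_0^t ((9*s + 4)^2/25) ds = t*(27*t^2 + 36*t + 16)/25.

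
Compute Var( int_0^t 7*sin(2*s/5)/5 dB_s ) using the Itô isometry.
Var = 49*t/50 - 49*sin(4*t/5)/40

The Itô integral of a deterministic integrand f(s) has mean 0 because each increment f(s) * (B_{s+ds} - B_s) has mean 0. By the Itô isometry:
  Var( int_0^t f(s) dB_s ) = E[ (int_0^t f(s) dB_s)^2 ] = int_0^t f(s)^2 ds.
Here f(s) = 7*sin(2*s/5)/5, so f(s)^2 = 49*sin(2*s/5)^2/25. Integrate:
  int_0^t (49*sin(2*s/5)^2/25) ds = 49*t/50 - 49*sin(4*t/5)/40.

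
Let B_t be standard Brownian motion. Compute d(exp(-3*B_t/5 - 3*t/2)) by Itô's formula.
d(exp(-3*B_t/5 - 3*t/2)) = (-33*exp(-3*B_t/5 - 3*t/2)/25) dt + (-3*exp(-3*B_t/5 - 3*t/2)/5) dB_t

Itô's formula for f(t, x): d f(t, B_t) = (f_t + (1/2) f_xx) dt + f_x dB_t. Compute partials of f(t, x) = exp(-3*t/2 - 3*x/5):
  f_t(t,x)  = -3*exp(-3*t/2 - 3*x/5)/2
  f_x(t,x)  = -3*exp(-3*t/2 - 3*x/5)/5
  f_xx(t,x) = 9*exp(-3*t/2 - 3*x/5)/25
Assemble drift = f_t + (1/2) f_xx = -33*exp(-3*t/2 - 3*x/5)/25 and diffusion = f_x = -3*exp(-3*t/2 - 3*x/5)/5. Substituting x = B_t:
  d(exp(-3*B_t/5 - 3*t/2)) = (-33*exp(-3*B_t/5 - 3*t/2)/25) dt + (-3*exp(-3*B_t/5 - 3*t/2)/5) dB_t.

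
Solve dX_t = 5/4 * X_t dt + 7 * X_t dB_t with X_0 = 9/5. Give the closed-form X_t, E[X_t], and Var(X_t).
X_t = 9/5 * exp((-93/4) t + (7) B_t); E[X_t] = 9*exp(5*t/4)/5; Var(X_t) = 81*(exp(49*t) - 1)*exp(5*t/2)/25

For GBM dX = mu X dt + sigma X dB with X_0 = x_0, apply Itô to Y = log X: dY = (mu - sigma^2/2) dt + sigma dB, so Y_t = log(x_0) + (mu - sigma^2/2) t + sigma B_t and hence X_t = x_0 * exp((mu - sigma^2/2) t + sigma B_t).
With mu = 5/4, sigma = 7, x_0 = 9/5, this gives:
  X_t = 9/5 * exp((-93/4) * t + (7) * B_t).
Since sigma*B_t ~ Normal(0, sigma^2 t), E[exp(sigma*B_t)] = exp(sigma^2 t / 2); so E[X_t] = x_0 * exp((mu - sigma^2/2) t) * exp(sigma^2 t / 2) = x_0 * exp(mu t) = 9*exp(5*t/4)/5.
Var(X_t) = E[X_t^2] - (E[X_t])^2 = x_0^2 * exp(2 mu t) * (exp(sigma^2 t) - 1) = 81*(exp(49*t) - 1)*exp(5*t/2)/25.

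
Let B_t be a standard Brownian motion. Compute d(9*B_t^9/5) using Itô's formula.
d(9*B_t^9/5) = (324*B_t^7/5) dt + (81*B_t^8/5) dB_t

Itô's formula for f(B_t) gives d f(B_t) = f'(B_t) dB_t + (1/2) f''(B_t) dt. Compute derivatives of f(x) = 9*x^9/5:
  f'(x)  = 81*x^8/5
  f''(x) = 648*x^7/5
Substitute x = B_t and multiply the f'' term by 1/2:
  drift     = (1/2) * (648*x^7/5) evaluated at B_t = 324*B_t^7/5
  diffusion = (81*x^8/5) evaluated at B_t = 81*B_t^8/5
Therefore d(9*B_t^9/5) = (324*B_t^7/5) dt + (81*B_t^8/5) dB_t.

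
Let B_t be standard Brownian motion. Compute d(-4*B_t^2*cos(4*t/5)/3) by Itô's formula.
d(-4*B_t^2*cos(4*t/5)/3) = (16*B_t^2*sin(4*t/5)/15 - 4*cos(4*t/5)/3) dt + (-8*B_t*cos(4*t/5)/3) dB_t

Itô's formula for f(t, x): d f(t, B_t) = (f_t + (1/2) f_xx) dt + f_x dB_t. Compute partials of f(t, x) = -4*x^2*cos(4*t/5)/3:
  f_t(t,x)  = 16*x^2*sin(4*t/5)/15
  f_x(t,x)  = -8*x*cos(4*t/5)/3
  f_xx(t,x) = -8*cos(4*t/5)/3
Assemble drift = f_t + (1/2) f_xx = 16*x^2*sin(4*t/5)/15 - 4*cos(4*t/5)/3 and diffusion = f_x = -8*x*cos(4*t/5)/3. Substituting x = B_t:
  d(-4*B_t^2*cos(4*t/5)/3) = (16*B_t^2*sin(4*t/5)/15 - 4*cos(4*t/5)/3) dt + (-8*B_t*cos(4*t/5)/3) dB_t.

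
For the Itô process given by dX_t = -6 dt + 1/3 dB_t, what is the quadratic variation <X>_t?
<X>_t = t/9

For an Itô process dX_t = a(t) dt + b(t) dB_t, the quadratic variation is <X>_t = int_0^t b(s)^2 ds (the drift term does not contribute). Here b(s) = 1/3, so
  b(s)^2 = 1/9.
Integrating from 0 to t:
  <X>_t = int_0^t (1/9) ds = t/9.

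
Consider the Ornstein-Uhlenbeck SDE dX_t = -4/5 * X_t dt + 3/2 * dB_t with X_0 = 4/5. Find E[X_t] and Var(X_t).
E[X_t] = 4*exp(-4*t/5)/5; Var(X_t) = 45/32 - 45*exp(-8*t/5)/32

The OU SDE dX = -theta X dt + sigma dB admits the integrating factor exp(theta t): d(exp(theta t) X_t) = sigma exp(theta t) dB_t. Integrating from 0 to t:
  X_t = x_0 * exp(-theta t) + sigma * int_0^t exp(-theta (t-s)) dB_s.
The Itô integral has mean 0 and (by the Itô isometry) variance sigma^2 * int_0^t exp(-2 theta (t - s)) ds = sigma^2 * (1 - exp(-2 theta t)) / (2 theta).
With theta = 4/5, sigma = 3/2, x_0 = 4/5:
  E[X_t] = 4/5 * exp(-4/5 t) = 4*exp(-4*t/5)/5
  Var(X_t) = (3/2)^2 * (1 - exp(-2*4/5 t)) / (2 * 4/5) = 45/32 - 45*exp(-8*t/5)/32.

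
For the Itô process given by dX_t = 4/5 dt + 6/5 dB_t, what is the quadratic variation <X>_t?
<X>_t = 36*t/25

For an Itô process dX_t = a(t) dt + b(t) dB_t, the quadratic variation is <X>_t = int_0^t b(s)^2 ds (the drift term does not contribute). Here b(s) = 6/5, so
  b(s)^2 = 36/25.
Integrating from 0 to t:
  <X>_t = int_0^t (36/25) ds = 36*t/25.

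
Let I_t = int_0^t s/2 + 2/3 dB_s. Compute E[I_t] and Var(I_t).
E[I_t] = 0; Var(I_t) = t*(3*t^2 + 12*t + 16)/36

The Itô integral of a deterministic integrand f(s) has mean 0 because each increment f(s) * (B_{s+ds} - B_s) has mean 0. By the Itô isometry:
  Var( int_0^t f(s) dB_s ) = E[ (int_0^t f(s) dB_s)^2 ] = int_0^t f(s)^2 ds.
Here f(s) = s/2 + 2/3, so f(s)^2 = (3*s + 4)^2/36. Integrate:
  int_0^t ((3*s + 4)^2/36) ds = t*(3*t^2 + 12*t + 16)/36.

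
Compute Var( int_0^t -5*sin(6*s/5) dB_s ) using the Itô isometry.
Var = 25*t/2 - 125*sin(12*t/5)/24

The Itô integral of a deterministic integrand f(s) has mean 0 because each increment f(s) * (B_{s+ds} - B_s) has mean 0. By the Itô isometry:
  Var( int_0^t f(s) dB_s ) = E[ (int_0^t f(s) dB_s)^2 ] = int_0^t f(s)^2 ds.
Here f(s) = -5*sin(6*s/5), so f(s)^2 = 25*sin(6*s/5)^2. Integrate:
  int_0^t (25*sin(6*s/5)^2) ds = 25*t/2 - 125*sin(12*t/5)/24.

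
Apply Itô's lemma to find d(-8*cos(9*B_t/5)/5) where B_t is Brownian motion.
d(-8*cos(9*B_t/5)/5) = (324*cos(9*B_t/5)/125) dt + (72*sin(9*B_t/5)/25) dB_t

Itô's formula for f(B_t) gives d f(B_t) = f'(B_t) dB_t + (1/2) f''(B_t) dt. Compute derivatives of f(x) = -8*cos(9*x/5)/5:
  f'(x)  = 72*sin(9*x/5)/25
  f''(x) = 648*cos(9*x/5)/125
Substitute x = B_t and multiply the f'' term by 1/2:
  drift     = (1/2) * (648*cos(9*x/5)/125) evaluated at B_t = 324*cos(9*B_t/5)/125
  diffusion = (72*sin(9*x/5)/25) evaluated at B_t = 72*sin(9*B_t/5)/25
Therefore d(-8*cos(9*B_t/5)/5) = (324*cos(9*B_t/5)/125) dt + (72*sin(9*B_t/5)/25) dB_t.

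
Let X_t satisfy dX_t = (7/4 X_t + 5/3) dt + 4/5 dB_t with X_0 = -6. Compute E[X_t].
E[X_t] = -106*exp(7*t/4)/21 - 20/21

Taking expectations and using E[dB_t] = 0, the mean m(t) = E[X_t] satisfies the ODE m'(t) = a m(t) + b with m(0) = x_0. With a = 7/4, b = 5/3, x_0 = -6, the solution is
  m(t) = x_0 * exp(a t) + (b/a) * (exp(a t) - 1)
       = (-6) * exp((7/4) t) + ((5/3)/(7/4)) * (exp((7/4) t) - 1)
       = -106*exp(7*t/4)/21 - 20/21.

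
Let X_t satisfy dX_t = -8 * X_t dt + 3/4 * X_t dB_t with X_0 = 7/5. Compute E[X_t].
E[X_t] = 7*exp(-8*t)/5

For GBM dX = mu X dt + sigma X dB with X_0 = x_0, apply Itô to Y = log X: dY = (mu - sigma^2/2) dt + sigma dB, so Y_t = log(x_0) + (mu - sigma^2/2) t + sigma B_t and hence X_t = x_0 * exp((mu - sigma^2/2) t + sigma B_t).
With mu = -8, sigma = 3/4, x_0 = 7/5, this gives:
  X_t = 7/5 * exp((-265/32) * t + (3/4) * B_t).
Since sigma*B_t ~ Normal(0, sigma^2 t), E[exp(sigma*B_t)] = exp(sigma^2 t / 2); so E[X_t] = x_0 * exp((mu - sigma^2/2) t) * exp(sigma^2 t / 2) = x_0 * exp(mu t) = 7*exp(-8*t)/5.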